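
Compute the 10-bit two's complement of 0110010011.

Original: 0110010011
Step 1 - Invert all bits: 1001101100
Step 2 - Add 1: 1001101101
Verification: 0110010011 + 1001101101 = 10000000000; discarding the end carry (carry out of the top bit) leaves the 10-bit value 0000000000, as required for x + (-x)



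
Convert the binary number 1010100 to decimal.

Sum of powers of 2 for each 1-bit:
2^2 + 2^4 + 2^6
= 4 + 16 + 64
= 84



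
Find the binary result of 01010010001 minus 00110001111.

Method 1 - Direct subtraction (column by column from the right: bit − bit − borrow-in; if negative, add 2 and borrow 1 from the next column):
borrow: 01000011100
        01010010001
-       00110001111
-------------------
        00100000010

Method 2 - Add two's complement:
Two's complement of 00110001111: invert → 11001110000, add 1 → 11001110001
  01010010001
+ 11001110001
-------------
 100100000010  (end carry out of the top bit = 1)
Discarding the end carry: 00100000010
Decimal check:
  01010010001 = 512 + 128 + 16 + 1 = 657
  00110001111 = 256 + 128 + 8 + 4 + 2 + 1 = 399
  657 - 399 = 258, and 00100000010 = 256 + 2 = 258 ✓



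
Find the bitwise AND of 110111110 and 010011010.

AND: 1 only when both bits are 1
  110111110
& 010011010
-----------
  010011010
Decimal: 446 & 154 = 154



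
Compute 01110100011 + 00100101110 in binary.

Add column by column from the right: bit + bit + carry-in; write the sum mod 2, carry 1 when the sum is 2 or 3.
carry:  11001011100
        01110100011
+       00100101110
-------------------
       010011010001
(the carry out of the leftmost column, 0, becomes the leading bit)
Decimal check:
  01110100011 = 512 + 256 + 128 + 32 + 2 + 1 = 931
  00100101110 = 256 + 32 + 8 + 4 + 2 = 302
  931 + 302 = 1233, and 010011010001 = 1024 + 128 + 64 + 16 + 1 = 1233 ✓



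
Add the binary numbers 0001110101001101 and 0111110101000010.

Add column by column from the right: bit + bit + carry-in; write the sum mod 2, carry 1 when the sum is 2 or 3.
carry:  1111101010000000
        0001110101001101
+       0111110101000010
------------------------
       01001101010001111
(the carry out of the leftmost column, 0, becomes the leading bit)
Decimal check:
  0001110101001101 = 4096 + 2048 + 1024 + 256 + 64 + 8 + 4 + 1 = 7501
  0111110101000010 = 16384 + 8192 + 4096 + 2048 + 1024 + 256 + 64 + 2 = 32066
  7501 + 32066 = 39567, and 01001101010001111 = 32768 + 4096 + 2048 + 512 + 128 + 8 + 4 + 2 + 1 = 39567 ✓



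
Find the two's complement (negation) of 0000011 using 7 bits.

Original: 0000011
Step 1 - Invert all bits: 1111100
Step 2 - Add 1: 1111101
Verification: 0000011 + 1111101 = 10000000; discarding the end carry (carry out of the top bit) leaves the 7-bit value 0000000, as required for x + (-x)



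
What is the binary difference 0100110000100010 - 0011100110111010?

Method 1 - Direct subtraction (column by column from the right: bit − bit − borrow-in; if negative, add 2 and borrow 1 from the next column):
borrow: 0110011111110000
        0100110000100010
-       0011100110111010
------------------------
        0001001001101000

Method 2 - Add two's complement:
Two's complement of 0011100110111010: invert → 1100011001000101, add 1 → 1100011001000110
  0100110000100010
+ 1100011001000110
------------------
 10001001001101000  (end carry out of the top bit = 1)
Discarding the end carry: 0001001001101000
Decimal check:
  0100110000100010 = 16384 + 2048 + 1024 + 32 + 2 = 19490
  0011100110111010 = 8192 + 4096 + 2048 + 256 + 128 + 32 + 16 + 8 + 2 = 14778
  19490 - 14778 = 4712, and 0001001001101000 = 4096 + 512 + 64 + 32 + 8 = 4712 ✓



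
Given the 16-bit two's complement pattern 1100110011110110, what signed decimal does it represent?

Binary: 1100110011110110
Sign bit: 1 (negative)
Invert: 0011001100001001
Add 1:  0011001100001010
Magnitude: 0011001100001010 = 8192 + 4096 + 512 + 256 + 8 + 2 = 13066
Value: -13066



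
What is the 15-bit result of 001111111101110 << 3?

Original: 001111111101110 (decimal 8174)
Shift left by 3 positions
Append 3 zeros on the right and drop the 3 high bits that overflow the 15-bit width
Result: 111111101110000 (decimal 32624)
Equivalent: 8174 << 3 = 8174 × 2^3 = 65392, truncated to 15 bits = 32624



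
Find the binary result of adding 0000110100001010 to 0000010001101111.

Add column by column from the right: bit + bit + carry-in; write the sum mod 2, carry 1 when the sum is 2 or 3.
carry:  0001100000011100
        0000110100001010
+       0000010001101111
------------------------
       00001000101111001
(the carry out of the leftmost column, 0, becomes the leading bit)
Decimal check:
  0000110100001010 = 2048 + 1024 + 256 + 8 + 2 = 3338
  0000010001101111 = 1024 + 64 + 32 + 8 + 4 + 2 + 1 = 1135
  3338 + 1135 = 4473, and 00001000101111001 = 4096 + 256 + 64 + 32 + 16 + 8 + 1 = 4473 ✓



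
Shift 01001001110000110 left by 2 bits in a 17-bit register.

Original: 01001001110000110 (decimal 37766)
Shift left by 2 positions
Append 2 zeros on the right and drop the 2 high bits that overflow the 17-bit width
Result: 00100111000011000 (decimal 19992)
Equivalent: 37766 << 2 = 37766 × 2^2 = 151064, truncated to 17 bits = 19992



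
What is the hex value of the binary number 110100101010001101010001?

Group into 4-bit nibbles from right:
  1101 = D
  0010 = 2
  1010 = A
  0011 = 3
  0101 = 5
  0001 = 1
Result: D2A351



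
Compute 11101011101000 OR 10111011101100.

OR: 1 when either bit is 1
  11101011101000
| 10111011101100
----------------
  11111011101100
Decimal: 15080 | 12012 = 16108



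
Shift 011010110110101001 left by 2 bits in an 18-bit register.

Original: 011010110110101001 (decimal 109993)
Shift left by 2 positions
Append 2 zeros on the right and drop the 2 high bits that overflow the 18-bit width
Result: 101011011010100100 (decimal 177828)
Equivalent: 109993 << 2 = 109993 × 2^2 = 439972, truncated to 18 bits = 177828



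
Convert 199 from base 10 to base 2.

Using repeated division by 2:
199 ÷ 2 = 99 remainder 1
99 ÷ 2 = 49 remainder 1
49 ÷ 2 = 24 remainder 1
24 ÷ 2 = 12 remainder 0
12 ÷ 2 = 6 remainder 0
6 ÷ 2 = 3 remainder 0
3 ÷ 2 = 1 remainder 1
1 ÷ 2 = 0 remainder 1
Reading remainders bottom to top: 11000111



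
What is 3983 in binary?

Using repeated division by 2:
3983 ÷ 2 = 1991 remainder 1
1991 ÷ 2 = 995 remainder 1
995 ÷ 2 = 497 remainder 1
497 ÷ 2 = 248 remainder 1
248 ÷ 2 = 124 remainder 0
124 ÷ 2 = 62 remainder 0
62 ÷ 2 = 31 remainder 0
31 ÷ 2 = 15 remainder 1
15 ÷ 2 = 7 remainder 1
7 ÷ 2 = 3 remainder 1
3 ÷ 2 = 1 remainder 1
1 ÷ 2 = 0 remainder 1
Reading remainders bottom to top: 111110001111



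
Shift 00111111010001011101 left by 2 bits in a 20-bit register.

Original: 00111111010001011101 (decimal 259165)
Shift left by 2 positions
Append 2 zeros on the right
Result: 11111101000101110100 (decimal 1036660)
Equivalent: 259165 << 2 = 259165 × 2^2 = 1036660



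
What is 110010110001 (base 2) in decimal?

Sum of powers of 2 for each 1-bit:
2^0 + 2^4 + 2^5 + 2^7 + 2^10 + 2^11
= 1 + 16 + 32 + 128 + 1024 + 2048
= 3249



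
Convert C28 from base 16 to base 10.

Expand by place value (powers of 16):
Digit values: C = 12
C28 = 12 × 16^2 + 2 × 16^1 + 8 × 16^0
= 12 × 256 + 2 × 16 + 8 × 1
= 3072 + 32 + 8
= 3112



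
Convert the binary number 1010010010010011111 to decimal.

Sum of powers of 2 for each 1-bit:
2^0 + 2^1 + 2^2 + 2^3 + 2^4 + 2^7 + 2^10 + 2^13 + 2^16 + 2^18
= 1 + 2 + 4 + 8 + 16 + 128 + 1024 + 8192 + 65536 + 262144
= 337055



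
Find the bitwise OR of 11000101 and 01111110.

OR: 1 when either bit is 1
  11000101
| 01111110
----------
  11111111
Decimal: 197 | 126 = 255



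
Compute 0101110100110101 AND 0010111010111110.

AND: 1 only when both bits are 1
  0101110100110101
& 0010111010111110
------------------
  0000110000110100
Decimal: 23861 & 11966 = 3124



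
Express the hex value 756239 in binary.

Convert each hex digit to 4 bits:
  7 = 0111
  5 = 0101
  6 = 0110
  2 = 0010
  3 = 0011
  9 = 1001
Concatenate: 011101010110001000111001



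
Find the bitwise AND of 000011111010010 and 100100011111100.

AND: 1 only when both bits are 1
  000011111010010
& 100100011111100
-----------------
  000000011010000
Decimal: 2002 & 18684 = 208



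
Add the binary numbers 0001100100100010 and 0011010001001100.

Add column by column from the right: bit + bit + carry-in; write the sum mod 2, carry 1 when the sum is 2 or 3.
carry:  0110000000000000
        0001100100100010
+       0011010001001100
------------------------
       00100110101101110
(the carry out of the leftmost column, 0, becomes the leading bit)
Decimal check:
  0001100100100010 = 4096 + 2048 + 256 + 32 + 2 = 6434
  0011010001001100 = 8192 + 4096 + 1024 + 64 + 8 + 4 = 13388
  6434 + 13388 = 19822, and 00100110101101110 = 16384 + 2048 + 1024 + 256 + 64 + 32 + 8 + 4 + 2 = 19822 ✓



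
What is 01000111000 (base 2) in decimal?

Sum of powers of 2 for each 1-bit:
2^3 + 2^4 + 2^5 + 2^9
= 8 + 16 + 32 + 512
= 568



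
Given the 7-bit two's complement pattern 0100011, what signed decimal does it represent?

Binary: 0100011
Sign bit: 0 (non-negative)
Read directly as an unsigned value:
0100011 = 32 + 2 + 1 = 35
Value: 35



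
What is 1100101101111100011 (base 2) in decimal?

Sum of powers of 2 for each 1-bit:
2^0 + 2^1 + 2^5 + 2^6 + 2^7 + 2^8 + 2^9 + 2^11 + 2^12 + 2^14 + 2^17 + 2^18
= 1 + 2 + 32 + 64 + 128 + 256 + 512 + 2048 + 4096 + 16384 + 131072 + 262144
= 416739



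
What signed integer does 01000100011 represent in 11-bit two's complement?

Binary: 01000100011
Sign bit: 0 (non-negative)
Read directly as an unsigned value:
01000100011 = 512 + 32 + 2 + 1 = 547
Value: 547



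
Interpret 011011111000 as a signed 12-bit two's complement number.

Binary: 011011111000
Sign bit: 0 (non-negative)
Read directly as an unsigned value:
011011111000 = 1024 + 512 + 128 + 64 + 32 + 16 + 8 = 1784
Value: 1784



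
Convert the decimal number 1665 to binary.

Using repeated division by 2:
1665 ÷ 2 = 832 remainder 1
832 ÷ 2 = 416 remainder 0
416 ÷ 2 = 208 remainder 0
208 ÷ 2 = 104 remainder 0
104 ÷ 2 = 52 remainder 0
52 ÷ 2 = 26 remainder 0
26 ÷ 2 = 13 remainder 0
13 ÷ 2 = 6 remainder 1
6 ÷ 2 = 3 remainder 0
3 ÷ 2 = 1 remainder 1
1 ÷ 2 = 0 remainder 1
Reading remainders bottom to top: 11010000001



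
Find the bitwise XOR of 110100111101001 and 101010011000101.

XOR: 1 when bits differ
  110100111101001
^ 101010011000101
-----------------
  011110100101100
Decimal: 27113 ^ 21701 = 15660



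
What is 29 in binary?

Using repeated division by 2:
29 ÷ 2 = 14 remainder 1
14 ÷ 2 = 7 remainder 0
7 ÷ 2 = 3 remainder 1
3 ÷ 2 = 1 remainder 1
1 ÷ 2 = 0 remainder 1
Reading remainders bottom to top: 11101



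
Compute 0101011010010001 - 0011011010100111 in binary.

Method 1 - Direct subtraction (column by column from the right: bit − bit − borrow-in; if negative, add 2 and borrow 1 from the next column):
borrow: 0111111111011100
        0101011010010001
-       0011011010100111
------------------------
        0001111111101010

Method 2 - Add two's complement:
Two's complement of 0011011010100111: invert → 1100100101011000, add 1 → 1100100101011001
  0101011010010001
+ 1100100101011001
------------------
 10001111111101010  (end carry out of the top bit = 1)
Discarding the end carry: 0001111111101010
Decimal check:
  0101011010010001 = 16384 + 4096 + 1024 + 512 + 128 + 16 + 1 = 22161
  0011011010100111 = 8192 + 4096 + 1024 + 512 + 128 + 32 + 4 + 2 + 1 = 13991
  22161 - 13991 = 8170, and 0001111111101010 = 4096 + 2048 + 1024 + 512 + 256 + 128 + 64 + 32 + 8 + 2 = 8170 ✓



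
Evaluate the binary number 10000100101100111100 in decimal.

Sum of powers of 2 for each 1-bit:
2^2 + 2^3 + 2^4 + 2^5 + 2^8 + 2^9 + 2^11 + 2^14 + 2^19
= 4 + 8 + 16 + 32 + 256 + 512 + 2048 + 16384 + 524288
= 543548



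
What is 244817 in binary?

Using repeated division by 2:
244817 ÷ 2 = 122408 remainder 1
122408 ÷ 2 = 61204 remainder 0
61204 ÷ 2 = 30602 remainder 0
30602 ÷ 2 = 15301 remainder 0
15301 ÷ 2 = 7650 remainder 1
7650 ÷ 2 = 3825 remainder 0
3825 ÷ 2 = 1912 remainder 1
1912 ÷ 2 = 956 remainder 0
956 ÷ 2 = 478 remainder 0
478 ÷ 2 = 239 remainder 0
239 ÷ 2 = 119 remainder 1
119 ÷ 2 = 59 remainder 1
59 ÷ 2 = 29 remainder 1
29 ÷ 2 = 14 remainder 1
14 ÷ 2 = 7 remainder 0
7 ÷ 2 = 3 remainder 1
3 ÷ 2 = 1 remainder 1
1 ÷ 2 = 0 remainder 1
Reading remainders bottom to top: 111011110001010001



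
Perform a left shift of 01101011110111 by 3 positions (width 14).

Original: 01101011110111 (decimal 6903)
Shift left by 3 positions
Append 3 zeros on the right and drop the 3 high bits that overflow the 14-bit width
Result: 01011110111000 (decimal 6072)
Equivalent: 6903 << 3 = 6903 × 2^3 = 55224, truncated to 14 bits = 6072



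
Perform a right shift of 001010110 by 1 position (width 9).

Original: 001010110 (decimal 86)
Shift right by 1 position
Drop the 1 low bit; fill with zero on the left
Result: 000101011 (decimal 43)
Equivalent: 86 >> 1 = 86 ÷ 2^1 = 43



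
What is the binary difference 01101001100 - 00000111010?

Method 1 - Direct subtraction (column by column from the right: bit − bit − borrow-in; if negative, add 2 and borrow 1 from the next column):
borrow: 00001100100
        01101001100
-       00000111010
-------------------
        01100010010

Method 2 - Add two's complement:
Two's complement of 00000111010: invert → 11111000101, add 1 → 11111000110
  01101001100
+ 11111000110
-------------
 101100010010  (end carry out of the top bit = 1)
Discarding the end carry: 01100010010
Decimal check:
  01101001100 = 512 + 256 + 64 + 8 + 4 = 844
  00000111010 = 32 + 16 + 8 + 2 = 58
  844 - 58 = 786, and 01100010010 = 512 + 256 + 16 + 2 = 786 ✓



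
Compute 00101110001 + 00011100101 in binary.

Add column by column from the right: bit + bit + carry-in; write the sum mod 2, carry 1 when the sum is 2 or 3.
carry:  01111000010
        00101110001
+       00011100101
-------------------
       001001010110
(the carry out of the leftmost column, 0, becomes the leading bit)
Decimal check:
  00101110001 = 256 + 64 + 32 + 16 + 1 = 369
  00011100101 = 128 + 64 + 32 + 4 + 1 = 229
  369 + 229 = 598, and 001001010110 = 512 + 64 + 16 + 4 + 2 = 598 ✓



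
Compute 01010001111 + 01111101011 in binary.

Add column by column from the right: bit + bit + carry-in; write the sum mod 2, carry 1 when the sum is 2 or 3.
carry:  11100011110
        01010001111
+       01111101011
-------------------
       011001111010
(the carry out of the leftmost column, 0, becomes the leading bit)
Decimal check:
  01010001111 = 512 + 128 + 8 + 4 + 2 + 1 = 655
  01111101011 = 512 + 256 + 128 + 64 + 32 + 8 + 2 + 1 = 1003
  655 + 1003 = 1658, and 011001111010 = 1024 + 512 + 64 + 32 + 16 + 8 + 2 = 1658 ✓



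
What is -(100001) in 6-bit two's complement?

Original (sign bit 1, negative): 100001
Step 1 - Invert all bits: 011110
Step 2 - Add 1: 011111
Verification: 100001 + 011111 = 1000000; discarding the end carry (carry out of the top bit) leaves the 6-bit value 000000, as required for x + (-x)



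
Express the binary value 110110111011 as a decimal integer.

Sum of powers of 2 for each 1-bit:
2^0 + 2^1 + 2^3 + 2^4 + 2^5 + 2^7 + 2^8 + 2^10 + 2^11
= 1 + 2 + 8 + 16 + 32 + 128 + 256 + 1024 + 2048
= 3515



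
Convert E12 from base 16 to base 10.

Expand by place value (powers of 16):
Digit values: E = 14
E12 = 14 × 16^2 + 1 × 16^1 + 2 × 16^0
= 14 × 256 + 1 × 16 + 2 × 1
= 3584 + 16 + 2
= 3602



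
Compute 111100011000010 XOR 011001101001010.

XOR: 1 when bits differ
  111100011000010
^ 011001101001010
-----------------
  100101110001000
Decimal: 30914 ^ 13130 = 19336



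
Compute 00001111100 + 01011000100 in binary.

Add column by column from the right: bit + bit + carry-in; write the sum mod 2, carry 1 when the sum is 2 or 3.
carry:  00111111000
        00001111100
+       01011000100
-------------------
       001101000000
(the carry out of the leftmost column, 0, becomes the leading bit)
Decimal check:
  00001111100 = 64 + 32 + 16 + 8 + 4 = 124
  01011000100 = 512 + 128 + 64 + 4 = 708
  124 + 708 = 832, and 001101000000 = 512 + 256 + 64 = 832 ✓



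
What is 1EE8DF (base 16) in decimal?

Expand by place value (powers of 16):
Digit values: E = 14, D = 13, F = 15
1EE8DF = 1 × 16^5 + 14 × 16^4 + 14 × 16^3 + 8 × 16^2 + 13 × 16^1 + 15 × 16^0
= 1 × 1048576 + 14 × 65536 + 14 × 4096 + 8 × 256 + 13 × 16 + 15 × 1
= 1048576 + 917504 + 57344 + 2048 + 208 + 15
= 2025695



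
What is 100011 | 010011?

OR: 1 when either bit is 1
  100011
| 010011
--------
  110011
Decimal: 35 | 19 = 51



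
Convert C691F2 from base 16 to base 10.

Expand by place value (powers of 16):
Digit values: C = 12, F = 15
C691F2 = 12 × 16^5 + 6 × 16^4 + 9 × 16^3 + 1 × 16^2 + 15 × 16^1 + 2 × 16^0
= 12 × 1048576 + 6 × 65536 + 9 × 4096 + 1 × 256 + 15 × 16 + 2 × 1
= 12582912 + 393216 + 36864 + 256 + 240 + 2
= 13013490



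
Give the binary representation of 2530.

Using repeated division by 2:
2530 ÷ 2 = 1265 remainder 0
1265 ÷ 2 = 632 remainder 1
632 ÷ 2 = 316 remainder 0
316 ÷ 2 = 158 remainder 0
158 ÷ 2 = 79 remainder 0
79 ÷ 2 = 39 remainder 1
39 ÷ 2 = 19 remainder 1
19 ÷ 2 = 9 remainder 1
9 ÷ 2 = 4 remainder 1
4 ÷ 2 = 2 remainder 0
2 ÷ 2 = 1 remainder 0
1 ÷ 2 = 0 remainder 1
Reading remainders bottom to top: 100111100010



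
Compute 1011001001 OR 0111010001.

OR: 1 when either bit is 1
  1011001001
| 0111010001
------------
  1111011001
Decimal: 713 | 465 = 985



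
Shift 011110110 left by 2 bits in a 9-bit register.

Original: 011110110 (decimal 246)
Shift left by 2 positions
Append 2 zeros on the right and drop the 2 high bits that overflow the 9-bit width
Result: 111011000 (decimal 472)
Equivalent: 246 << 2 = 246 × 2^2 = 984, truncated to 9 bits = 472



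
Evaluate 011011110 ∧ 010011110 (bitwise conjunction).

AND: 1 only when both bits are 1
  011011110
& 010011110
-----------
  010011110
Decimal: 222 & 158 = 158



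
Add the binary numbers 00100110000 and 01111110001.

Add column by column from the right: bit + bit + carry-in; write the sum mod 2, carry 1 when the sum is 2 or 3.
carry:  11111100000
        00100110000
+       01111110001
-------------------
       010100100001
(the carry out of the leftmost column, 0, becomes the leading bit)
Decimal check:
  00100110000 = 256 + 32 + 16 = 304
  01111110001 = 512 + 256 + 128 + 64 + 32 + 16 + 1 = 1009
  304 + 1009 = 1313, and 010100100001 = 1024 + 256 + 32 + 1 = 1313 ✓



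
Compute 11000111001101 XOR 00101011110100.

XOR: 1 when bits differ
  11000111001101
^ 00101011110100
----------------
  11101100111001
Decimal: 12749 ^ 2804 = 15161



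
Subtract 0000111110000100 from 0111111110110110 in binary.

Method 1 - Direct subtraction (column by column from the right: bit − bit − borrow-in; if negative, add 2 and borrow 1 from the next column):
borrow: 0000000000000000
        0111111110110110
-       0000111110000100
------------------------
        0111000000110010

Method 2 - Add two's complement:
Two's complement of 0000111110000100: invert → 1111000001111011, add 1 → 1111000001111100
  0111111110110110
+ 1111000001111100
------------------
 10111000000110010  (end carry out of the top bit = 1)
Discarding the end carry: 0111000000110010
Decimal check:
  0111111110110110 = 16384 + 8192 + 4096 + 2048 + 1024 + 512 + 256 + 128 + 32 + 16 + 4 + 2 = 32694
  0000111110000100 = 2048 + 1024 + 512 + 256 + 128 + 4 = 3972
  32694 - 3972 = 28722, and 0111000000110010 = 16384 + 8192 + 4096 + 32 + 16 + 2 = 28722 ✓



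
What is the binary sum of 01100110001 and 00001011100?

Add column by column from the right: bit + bit + carry-in; write the sum mod 2, carry 1 when the sum is 2 or 3.
carry:  00011100000
        01100110001
+       00001011100
-------------------
       001110001101
(the carry out of the leftmost column, 0, becomes the leading bit)
Decimal check:
  01100110001 = 512 + 256 + 32 + 16 + 1 = 817
  00001011100 = 64 + 16 + 8 + 4 = 92
  817 + 92 = 909, and 001110001101 = 512 + 256 + 128 + 8 + 4 + 1 = 909 ✓



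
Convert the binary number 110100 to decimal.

Sum of powers of 2 for each 1-bit:
2^2 + 2^4 + 2^5
= 4 + 16 + 32
= 52



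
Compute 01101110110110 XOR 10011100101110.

XOR: 1 when bits differ
  01101110110110
^ 10011100101110
----------------
  11110010011000
Decimal: 7094 ^ 10030 = 15512



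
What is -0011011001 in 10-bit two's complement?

Original: 0011011001
Step 1 - Invert all bits: 1100100110
Step 2 - Add 1: 1100100111
Verification: 0011011001 + 1100100111 = 10000000000; discarding the end carry (carry out of the top bit) leaves the 10-bit value 0000000000, as required for x + (-x)



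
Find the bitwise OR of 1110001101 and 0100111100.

OR: 1 when either bit is 1
  1110001101
| 0100111100
------------
  1110111101
Decimal: 909 | 316 = 957



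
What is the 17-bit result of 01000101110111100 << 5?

Original: 01000101110111100 (decimal 35772)
Shift left by 5 positions
Append 5 zeros on the right and drop the 5 high bits that overflow the 17-bit width
Result: 10111011110000000 (decimal 96128)
Equivalent: 35772 << 5 = 35772 × 2^5 = 1144704, truncated to 17 bits = 96128



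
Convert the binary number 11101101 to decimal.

Sum of powers of 2 for each 1-bit:
2^0 + 2^2 + 2^3 + 2^5 + 2^6 + 2^7
= 1 + 4 + 8 + 32 + 64 + 128
= 237



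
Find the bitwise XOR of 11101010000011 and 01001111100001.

XOR: 1 when bits differ
  11101010000011
^ 01001111100001
----------------
  10100101100010
Decimal: 14979 ^ 5089 = 10594



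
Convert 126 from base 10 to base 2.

Using repeated division by 2:
126 ÷ 2 = 63 remainder 0
63 ÷ 2 = 31 remainder 1
31 ÷ 2 = 15 remainder 1
15 ÷ 2 = 7 remainder 1
7 ÷ 2 = 3 remainder 1
3 ÷ 2 = 1 remainder 1
1 ÷ 2 = 0 remainder 1
Reading remainders bottom to top: 1111110



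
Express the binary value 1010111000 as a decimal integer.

Sum of powers of 2 for each 1-bit:
2^3 + 2^4 + 2^5 + 2^7 + 2^9
= 8 + 16 + 32 + 128 + 512
= 696



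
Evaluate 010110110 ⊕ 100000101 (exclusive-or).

XOR: 1 when bits differ
  010110110
^ 100000101
-----------
  110110011
Decimal: 182 ^ 261 = 435



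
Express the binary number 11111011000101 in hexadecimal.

Group into 4-bit nibbles from right:
  0011 = 3
  1110 = E
  1100 = C
  0101 = 5
Result: 3EC5



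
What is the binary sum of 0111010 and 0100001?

Add column by column from the right: bit + bit + carry-in; write the sum mod 2, carry 1 when the sum is 2 or 3.
carry:  1000000
        0111010
+       0100001
---------------
       01011011
(the carry out of the leftmost column, 0, becomes the leading bit)
Decimal check:
  0111010 = 32 + 16 + 8 + 2 = 58
  0100001 = 32 + 1 = 33
  58 + 33 = 91, and 01011011 = 64 + 16 + 8 + 2 + 1 = 91 ✓



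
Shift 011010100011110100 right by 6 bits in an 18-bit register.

Original: 011010100011110100 (decimal 108788)
Shift right by 6 positions
Drop the 6 low bits; fill with zeros on the left
Result: 000000011010100011 (decimal 1699)
Equivalent: 108788 >> 6 = 108788 ÷ 2^6 = 1699



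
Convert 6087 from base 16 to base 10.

Expand by place value (powers of 16):
6087 = 6 × 16^3 + 0 × 16^2 + 8 × 16^1 + 7 × 16^0
= 6 × 4096 + 0 × 256 + 8 × 16 + 7 × 1
= 24576 + 0 + 128 + 7
= 24711



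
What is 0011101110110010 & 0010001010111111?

AND: 1 only when both bits are 1
  0011101110110010
& 0010001010111111
------------------
  0010001010110010
Decimal: 15282 & 8895 = 8882



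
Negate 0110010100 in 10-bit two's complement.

Original: 0110010100
Step 1 - Invert all bits: 1001101011
Step 2 - Add 1: 1001101100
Verification: 0110010100 + 1001101100 = 10000000000; discarding the end carry (carry out of the top bit) leaves the 10-bit value 0000000000, as required for x + (-x)



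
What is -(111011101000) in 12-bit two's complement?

Original (sign bit 1, negative): 111011101000
Step 1 - Invert all bits: 000100010111
Step 2 - Add 1: 000100011000
Verification: 111011101000 + 000100011000 = 1000000000000; discarding the end carry (carry out of the top bit) leaves the 12-bit value 000000000000, as required for x + (-x)



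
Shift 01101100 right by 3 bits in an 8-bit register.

Original: 01101100 (decimal 108)
Shift right by 3 positions
Drop the 3 low bits; fill with zeros on the left
Result: 00001101 (decimal 13)
Equivalent: 108 >> 3 = 108 ÷ 2^3 = 13



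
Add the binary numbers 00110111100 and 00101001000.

Add column by column from the right: bit + bit + carry-in; write the sum mod 2, carry 1 when the sum is 2 or 3.
carry:  01111110000
        00110111100
+       00101001000
-------------------
       001100000100
(the carry out of the leftmost column, 0, becomes the leading bit)
Decimal check:
  00110111100 = 256 + 128 + 32 + 16 + 8 + 4 = 444
  00101001000 = 256 + 64 + 8 = 328
  444 + 328 = 772, and 001100000100 = 512 + 256 + 4 = 772 ✓



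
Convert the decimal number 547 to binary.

Using repeated division by 2:
547 ÷ 2 = 273 remainder 1
273 ÷ 2 = 136 remainder 1
136 ÷ 2 = 68 remainder 0
68 ÷ 2 = 34 remainder 0
34 ÷ 2 = 17 remainder 0
17 ÷ 2 = 8 remainder 1
8 ÷ 2 = 4 remainder 0
4 ÷ 2 = 2 remainder 0
2 ÷ 2 = 1 remainder 0
1 ÷ 2 = 0 remainder 1
Reading remainders bottom to top: 1000100011



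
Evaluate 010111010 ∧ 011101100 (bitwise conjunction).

AND: 1 only when both bits are 1
  010111010
& 011101100
-----------
  010101000
Decimal: 186 & 236 = 168



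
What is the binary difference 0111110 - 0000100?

Method 1 - Direct subtraction (column by column from the right: bit − bit − borrow-in; if negative, add 2 and borrow 1 from the next column):
borrow: 0000000
        0111110
-       0000100
---------------
        0111010

Method 2 - Add two's complement:
Two's complement of 0000100: invert → 1111011, add 1 → 1111100
  0111110
+ 1111100
---------
 10111010  (end carry out of the top bit = 1)
Discarding the end carry: 0111010
Decimal check:
  0111110 = 32 + 16 + 8 + 4 + 2 = 62
  0000100 = 4
  62 - 4 = 58, and 0111010 = 32 + 16 + 8 + 2 = 58 ✓



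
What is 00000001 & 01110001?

AND: 1 only when both bits are 1
  00000001
& 01110001
----------
  00000001
Decimal: 1 & 113 = 1



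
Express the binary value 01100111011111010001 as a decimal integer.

Sum of powers of 2 for each 1-bit:
2^0 + 2^4 + 2^6 + 2^7 + 2^8 + 2^9 + 2^10 + 2^12 + 2^13 + 2^14 + 2^17 + 2^18
= 1 + 16 + 64 + 128 + 256 + 512 + 1024 + 4096 + 8192 + 16384 + 131072 + 262144
= 423889



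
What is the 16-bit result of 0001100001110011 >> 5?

Original: 0001100001110011 (decimal 6259)
Shift right by 5 positions
Drop the 5 low bits; fill with zeros on the left
Result: 0000000011000011 (decimal 195)
Equivalent: 6259 >> 5 = 6259 ÷ 2^5 = 195



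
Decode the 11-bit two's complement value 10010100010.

Binary: 10010100010
Sign bit: 1 (negative)
Invert: 01101011101
Add 1:  01101011110
Magnitude: 01101011110 = 512 + 256 + 64 + 16 + 8 + 4 + 2 = 862
Value: -862



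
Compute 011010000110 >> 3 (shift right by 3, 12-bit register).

Original: 011010000110 (decimal 1670)
Shift right by 3 positions
Drop the 3 low bits; fill with zeros on the left
Result: 000011010000 (decimal 208)
Equivalent: 1670 >> 3 = 1670 ÷ 2^3 = 208



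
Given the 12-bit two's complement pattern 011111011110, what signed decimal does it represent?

Binary: 011111011110
Sign bit: 0 (non-negative)
Read directly as an unsigned value:
011111011110 = 1024 + 512 + 256 + 128 + 64 + 16 + 8 + 4 + 2 = 2014
Value: 2014



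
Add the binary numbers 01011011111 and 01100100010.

Add column by column from the right: bit + bit + carry-in; write the sum mod 2, carry 1 when the sum is 2 or 3.
carry:  11111111100
        01011011111
+       01100100010
-------------------
       011000000001
(the carry out of the leftmost column, 0, becomes the leading bit)
Decimal check:
  01011011111 = 512 + 128 + 64 + 16 + 8 + 4 + 2 + 1 = 735
  01100100010 = 512 + 256 + 32 + 2 = 802
  735 + 802 = 1537, and 011000000001 = 1024 + 512 + 1 = 1537 ✓



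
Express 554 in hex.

Using repeated division by 16 (digits 10–15 are A–F):
554 ÷ 16 = 34 remainder 10 (A)
34 ÷ 16 = 2 remainder 2
2 ÷ 16 = 0 remainder 2
Reading remainders bottom to top: 22A



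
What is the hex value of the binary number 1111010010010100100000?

Group into 4-bit nibbles from right:
  0011 = 3
  1101 = D
  0010 = 2
  0101 = 5
  0010 = 2
  0000 = 0
Result: 3D2520



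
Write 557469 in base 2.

Using repeated division by 2:
557469 ÷ 2 = 278734 remainder 1
278734 ÷ 2 = 139367 remainder 0
139367 ÷ 2 = 69683 remainder 1
69683 ÷ 2 = 34841 remainder 1
34841 ÷ 2 = 17420 remainder 1
17420 ÷ 2 = 8710 remainder 0
8710 ÷ 2 = 4355 remainder 0
4355 ÷ 2 = 2177 remainder 1
2177 ÷ 2 = 1088 remainder 1
1088 ÷ 2 = 544 remainder 0
544 ÷ 2 = 272 remainder 0
272 ÷ 2 = 136 remainder 0
136 ÷ 2 = 68 remainder 0
68 ÷ 2 = 34 remainder 0
34 ÷ 2 = 17 remainder 0
17 ÷ 2 = 8 remainder 1
8 ÷ 2 = 4 remainder 0
4 ÷ 2 = 2 remainder 0
2 ÷ 2 = 1 remainder 0
1 ÷ 2 = 0 remainder 1
Reading remainders bottom to top: 10001000000110011101



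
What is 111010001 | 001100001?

OR: 1 when either bit is 1
  111010001
| 001100001
-----------
  111110001
Decimal: 465 | 97 = 497



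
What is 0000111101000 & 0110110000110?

AND: 1 only when both bits are 1
  0000111101000
& 0110110000110
---------------
  0000110000000
Decimal: 488 & 3462 = 384



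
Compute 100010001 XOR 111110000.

XOR: 1 when bits differ
  100010001
^ 111110000
-----------
  011100001
Decimal: 273 ^ 496 = 225



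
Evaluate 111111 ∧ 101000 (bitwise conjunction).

AND: 1 only when both bits are 1
  111111
& 101000
--------
  101000
Decimal: 63 & 40 = 40



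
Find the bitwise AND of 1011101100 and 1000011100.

AND: 1 only when both bits are 1
  1011101100
& 1000011100
------------
  1000001100
Decimal: 748 & 540 = 524



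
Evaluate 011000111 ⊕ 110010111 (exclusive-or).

XOR: 1 when bits differ
  011000111
^ 110010111
-----------
  101010000
Decimal: 199 ^ 407 = 336



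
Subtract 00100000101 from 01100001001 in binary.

Method 1 - Direct subtraction (column by column from the right: bit − bit − borrow-in; if negative, add 2 and borrow 1 from the next column):
borrow: 00000001000
        01100001001
-       00100000101
-------------------
        01000000100

Method 2 - Add two's complement:
Two's complement of 00100000101: invert → 11011111010, add 1 → 11011111011
  01100001001
+ 11011111011
-------------
 101000000100  (end carry out of the top bit = 1)
Discarding the end carry: 01000000100
Decimal check:
  01100001001 = 512 + 256 + 8 + 1 = 777
  00100000101 = 256 + 4 + 1 = 261
  777 - 261 = 516, and 01000000100 = 512 + 4 = 516 ✓



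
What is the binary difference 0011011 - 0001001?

Method 1 - Direct subtraction (column by column from the right: bit − bit − borrow-in; if negative, add 2 and borrow 1 from the next column):
borrow: 0000000
        0011011
-       0001001
---------------
        0010010

Method 2 - Add two's complement:
Two's complement of 0001001: invert → 1110110, add 1 → 1110111
  0011011
+ 1110111
---------
 10010010  (end carry out of the top bit = 1)
Discarding the end carry: 0010010
Decimal check:
  0011011 = 16 + 8 + 2 + 1 = 27
  0001001 = 8 + 1 = 9
  27 - 9 = 18, and 0010010 = 16 + 2 = 18 ✓



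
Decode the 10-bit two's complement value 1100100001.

Binary: 1100100001
Sign bit: 1 (negative)
Invert: 0011011110
Add 1:  0011011111
Magnitude: 0011011111 = 128 + 64 + 16 + 8 + 4 + 2 + 1 = 223
Value: -223



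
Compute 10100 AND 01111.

AND: 1 only when both bits are 1
  10100
& 01111
-------
  00100
Decimal: 20 & 15 = 4



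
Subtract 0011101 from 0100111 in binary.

Method 1 - Direct subtraction (column by column from the right: bit − bit − borrow-in; if negative, add 2 and borrow 1 from the next column):
borrow: 0110000
        0100111
-       0011101
---------------
        0001010

Method 2 - Add two's complement:
Two's complement of 0011101: invert → 1100010, add 1 → 1100011
  0100111
+ 1100011
---------
 10001010  (end carry out of the top bit = 1)
Discarding the end carry: 0001010
Decimal check:
  0100111 = 32 + 4 + 2 + 1 = 39
  0011101 = 16 + 8 + 4 + 1 = 29
  39 - 29 = 10, and 0001010 = 8 + 2 = 10 ✓



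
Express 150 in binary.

Using repeated division by 2:
150 ÷ 2 = 75 remainder 0
75 ÷ 2 = 37 remainder 1
37 ÷ 2 = 18 remainder 1
18 ÷ 2 = 9 remainder 0
9 ÷ 2 = 4 remainder 1
4 ÷ 2 = 2 remainder 0
2 ÷ 2 = 1 remainder 0
1 ÷ 2 = 0 remainder 1
Reading remainders bottom to top: 10010110



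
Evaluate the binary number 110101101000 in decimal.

Sum of powers of 2 for each 1-bit:
2^3 + 2^5 + 2^6 + 2^8 + 2^10 + 2^11
= 8 + 32 + 64 + 256 + 1024 + 2048
= 3432



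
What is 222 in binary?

Using repeated division by 2:
222 ÷ 2 = 111 remainder 0
111 ÷ 2 = 55 remainder 1
55 ÷ 2 = 27 remainder 1
27 ÷ 2 = 13 remainder 1
13 ÷ 2 = 6 remainder 1
6 ÷ 2 = 3 remainder 0
3 ÷ 2 = 1 remainder 1
1 ÷ 2 = 0 remainder 1
Reading remainders bottom to top: 11011110



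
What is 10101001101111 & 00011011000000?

AND: 1 only when both bits are 1
  10101001101111
& 00011011000000
----------------
  00001001000000
Decimal: 10863 & 1728 = 576



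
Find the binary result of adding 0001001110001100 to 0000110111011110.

Add column by column from the right: bit + bit + carry-in; write the sum mod 2, carry 1 when the sum is 2 or 3.
carry:  0011111100111000
        0001001110001100
+       0000110111011110
------------------------
       00010000101101010
(the carry out of the leftmost column, 0, becomes the leading bit)
Decimal check:
  0001001110001100 = 4096 + 512 + 256 + 128 + 8 + 4 = 5004
  0000110111011110 = 2048 + 1024 + 256 + 128 + 64 + 16 + 8 + 4 + 2 = 3550
  5004 + 3550 = 8554, and 00010000101101010 = 8192 + 256 + 64 + 32 + 8 + 2 = 8554 ✓



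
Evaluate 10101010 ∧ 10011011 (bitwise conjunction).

AND: 1 only when both bits are 1
  10101010
& 10011011
----------
  10001010
Decimal: 170 & 155 = 138



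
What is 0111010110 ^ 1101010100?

XOR: 1 when bits differ
  0111010110
^ 1101010100
------------
  1010000010
Decimal: 470 ^ 852 = 642



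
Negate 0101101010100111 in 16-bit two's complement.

Original: 0101101010100111
Step 1 - Invert all bits: 1010010101011000
Step 2 - Add 1: 1010010101011001
Verification: 0101101010100111 + 1010010101011001 = 10000000000000000; discarding the end carry (carry out of the top bit) leaves the 16-bit value 0000000000000000, as required for x + (-x)



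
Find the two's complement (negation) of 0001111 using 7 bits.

Original: 0001111
Step 1 - Invert all bits: 1110000
Step 2 - Add 1: 1110001
Verification: 0001111 + 1110001 = 10000000; discarding the end carry (carry out of the top bit) leaves the 7-bit value 0000000, as required for x + (-x)



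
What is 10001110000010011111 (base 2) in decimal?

Sum of powers of 2 for each 1-bit:
2^0 + 2^1 + 2^2 + 2^3 + 2^4 + 2^7 + 2^13 + 2^14 + 2^15 + 2^19
= 1 + 2 + 4 + 8 + 16 + 128 + 8192 + 16384 + 32768 + 524288
= 581791



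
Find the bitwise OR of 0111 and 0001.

OR: 1 when either bit is 1
  0111
| 0001
------
  0111
Decimal: 7 | 1 = 7



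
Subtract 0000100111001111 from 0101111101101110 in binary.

Method 1 - Direct subtraction (column by column from the right: bit − bit − borrow-in; if negative, add 2 and borrow 1 from the next column):
borrow: 0000001100111110
        0101111101101110
-       0000100111001111
------------------------
        0101010110011111

Method 2 - Add two's complement:
Two's complement of 0000100111001111: invert → 1111011000110000, add 1 → 1111011000110001
  0101111101101110
+ 1111011000110001
------------------
 10101010110011111  (end carry out of the top bit = 1)
Discarding the end carry: 0101010110011111
Decimal check:
  0101111101101110 = 16384 + 4096 + 2048 + 1024 + 512 + 256 + 64 + 32 + 8 + 4 + 2 = 24430
  0000100111001111 = 2048 + 256 + 128 + 64 + 8 + 4 + 2 + 1 = 2511
  24430 - 2511 = 21919, and 0101010110011111 = 16384 + 4096 + 1024 + 256 + 128 + 16 + 8 + 4 + 2 + 1 = 21919 ✓



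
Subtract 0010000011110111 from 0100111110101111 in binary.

Method 1 - Direct subtraction (column by column from the right: bit − bit − borrow-in; if negative, add 2 and borrow 1 from the next column):
borrow: 0100000111100000
        0100111110101111
-       0010000011110111
------------------------
        0010111010111000

Method 2 - Add two's complement:
Two's complement of 0010000011110111: invert → 1101111100001000, add 1 → 1101111100001001
  0100111110101111
+ 1101111100001001
------------------
 10010111010111000  (end carry out of the top bit = 1)
Discarding the end carry: 0010111010111000
Decimal check:
  0100111110101111 = 16384 + 2048 + 1024 + 512 + 256 + 128 + 32 + 8 + 4 + 2 + 1 = 20399
  0010000011110111 = 8192 + 128 + 64 + 32 + 16 + 4 + 2 + 1 = 8439
  20399 - 8439 = 11960, and 0010111010111000 = 8192 + 2048 + 1024 + 512 + 128 + 32 + 16 + 8 = 11960 ✓



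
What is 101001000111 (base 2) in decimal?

Sum of powers of 2 for each 1-bit:
2^0 + 2^1 + 2^2 + 2^6 + 2^9 + 2^11
= 1 + 2 + 4 + 64 + 512 + 2048
= 2631



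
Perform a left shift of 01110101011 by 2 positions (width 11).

Original: 01110101011 (decimal 939)
Shift left by 2 positions
Append 2 zeros on the right and drop the 2 high bits that overflow the 11-bit width
Result: 11010101100 (decimal 1708)
Equivalent: 939 << 2 = 939 × 2^2 = 3756, truncated to 11 bits = 1708



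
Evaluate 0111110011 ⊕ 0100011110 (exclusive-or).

XOR: 1 when bits differ
  0111110011
^ 0100011110
------------
  0011101101
Decimal: 499 ^ 286 = 237



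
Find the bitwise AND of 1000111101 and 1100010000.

AND: 1 only when both bits are 1
  1000111101
& 1100010000
------------
  1000010000
Decimal: 573 & 784 = 528



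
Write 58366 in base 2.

Using repeated division by 2:
58366 ÷ 2 = 29183 remainder 0
29183 ÷ 2 = 14591 remainder 1
14591 ÷ 2 = 7295 remainder 1
7295 ÷ 2 = 3647 remainder 1
3647 ÷ 2 = 1823 remainder 1
1823 ÷ 2 = 911 remainder 1
911 ÷ 2 = 455 remainder 1
455 ÷ 2 = 227 remainder 1
227 ÷ 2 = 113 remainder 1
113 ÷ 2 = 56 remainder 1
56 ÷ 2 = 28 remainder 0
28 ÷ 2 = 14 remainder 0
14 ÷ 2 = 7 remainder 0
7 ÷ 2 = 3 remainder 1
3 ÷ 2 = 1 remainder 1
1 ÷ 2 = 0 remainder 1
Reading remainders bottom to top: 1110001111111110



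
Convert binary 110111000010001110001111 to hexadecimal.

Group into 4-bit nibbles from right:
  1101 = D
  1100 = C
  0010 = 2
  0011 = 3
  1000 = 8
  1111 = F
Result: DC238F



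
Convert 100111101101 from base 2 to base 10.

Sum of powers of 2 for each 1-bit:
2^0 + 2^2 + 2^3 + 2^5 + 2^6 + 2^7 + 2^8 + 2^11
= 1 + 4 + 8 + 32 + 64 + 128 + 256 + 2048
= 2541



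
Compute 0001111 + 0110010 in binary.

Add column by column from the right: bit + bit + carry-in; write the sum mod 2, carry 1 when the sum is 2 or 3.
carry:  1111100
        0001111
+       0110010
---------------
       01000001
(the carry out of the leftmost column, 0, becomes the leading bit)
Decimal check:
  0001111 = 8 + 4 + 2 + 1 = 15
  0110010 = 32 + 16 + 2 = 50
  15 + 50 = 65, and 01000001 = 64 + 1 = 65 ✓



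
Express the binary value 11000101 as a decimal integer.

Sum of powers of 2 for each 1-bit:
2^0 + 2^2 + 2^6 + 2^7
= 1 + 4 + 64 + 128
= 197



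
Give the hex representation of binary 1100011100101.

Group into 4-bit nibbles from right:
  0001 = 1
  1000 = 8
  1110 = E
  0101 = 5
Result: 18E5



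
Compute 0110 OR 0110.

OR: 1 when either bit is 1
  0110
| 0110
------
  0110
Decimal: 6 | 6 = 6



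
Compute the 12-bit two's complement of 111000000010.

Original (sign bit 1, negative): 111000000010
Step 1 - Invert all bits: 000111111101
Step 2 - Add 1: 000111111110
Verification: 111000000010 + 000111111110 = 1000000000000; discarding the end carry (carry out of the top bit) leaves the 12-bit value 000000000000, as required for x + (-x)

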